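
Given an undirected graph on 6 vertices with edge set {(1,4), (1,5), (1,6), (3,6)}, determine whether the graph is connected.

Step 1: Build adjacency list from edges:
  1: 4, 5, 6
  2: (none)
  3: 6
  4: 1
  5: 1
  6: 1, 3

Step 2: Run BFS/DFS from vertex 1:
  Visited: {1, 4, 5, 6, 3}
  Reached 5 of 6 vertices

Step 3: Only 5 of 6 vertices reached. Graph is disconnected.
Connected components: {1, 3, 4, 5, 6}, {2}
Answer: No, the graph is not connected (2 components).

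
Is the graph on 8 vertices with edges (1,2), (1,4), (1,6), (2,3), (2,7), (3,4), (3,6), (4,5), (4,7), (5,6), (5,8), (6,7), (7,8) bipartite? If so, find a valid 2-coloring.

Step 1: Attempt 2-coloring using BFS:
  Start at vertex 1, assign color 0
  Color vertex 2 with color 1 (neighbor of 1)
  Color vertex 4 with color 1 (neighbor of 1)
  Color vertex 6 with color 1 (neighbor of 1)
  Color vertex 3 with color 0 (neighbor of 2)
  Color vertex 7 with color 0 (neighbor of 2)
  Color vertex 5 with color 0 (neighbor of 4)
  Color vertex 8 with color 1 (neighbor of 7)

Step 2: 2-coloring succeeded. No conflicts found.
  Set A (color 0): {1, 3, 5, 7}
  Set B (color 1): {2, 4, 6, 8}

The graph is bipartite with partition {1, 3, 5, 7}, {2, 4, 6, 8}.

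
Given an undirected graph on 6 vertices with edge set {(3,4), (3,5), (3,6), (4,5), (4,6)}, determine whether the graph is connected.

Step 1: Build adjacency list from edges:
  1: (none)
  2: (none)
  3: 4, 5, 6
  4: 3, 5, 6
  5: 3, 4
  6: 3, 4

Step 2: Run BFS/DFS from vertex 1:
  Visited: {1}
  Reached 1 of 6 vertices

Step 3: Only 1 of 6 vertices reached. Graph is disconnected.
Connected components: {1}, {2}, {3, 4, 5, 6}
Answer: No, the graph is not connected (3 components).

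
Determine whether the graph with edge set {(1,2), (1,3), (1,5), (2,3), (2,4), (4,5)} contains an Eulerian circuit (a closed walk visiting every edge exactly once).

Step 1: Find the degree of each vertex:
  deg(1) = 3
  deg(2) = 3
  deg(3) = 2
  deg(4) = 2
  deg(5) = 2

Step 2: Count vertices with odd degree:
  Odd-degree vertices: 1, 2 (2 total)

Step 3: Apply Euler's theorem:
  - Eulerian circuit exists iff graph is connected and all vertices have even degree
  - Eulerian path exists iff graph is connected and has 0 or 2 odd-degree vertices

Graph is connected with exactly 2 odd-degree vertices (1, 2).
Eulerian path exists (starting and ending at the odd-degree vertices), but no Eulerian circuit.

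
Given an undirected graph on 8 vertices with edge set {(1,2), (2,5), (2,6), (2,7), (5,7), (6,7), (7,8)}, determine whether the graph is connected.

Step 1: Build adjacency list from edges:
  1: 2
  2: 1, 5, 6, 7
  3: (none)
  4: (none)
  5: 2, 7
  6: 2, 7
  7: 2, 5, 6, 8
  8: 7

Step 2: Run BFS/DFS from vertex 1:
  Visited: {1, 2, 5, 6, 7, 8}
  Reached 6 of 8 vertices

Step 3: Only 6 of 8 vertices reached. Graph is disconnected.
Connected components: {1, 2, 5, 6, 7, 8}, {3}, {4}
Answer: No, the graph is not connected (3 components).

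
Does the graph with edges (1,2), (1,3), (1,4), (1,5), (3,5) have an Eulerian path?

Step 1: Find the degree of each vertex:
  deg(1) = 4
  deg(2) = 1
  deg(3) = 2
  deg(4) = 1
  deg(5) = 2

Step 2: Count vertices with odd degree:
  Odd-degree vertices: 2, 4 (2 total)

Step 3: Apply Euler's theorem:
  - Eulerian circuit exists iff graph is connected and all vertices have even degree
  - Eulerian path exists iff graph is connected and has 0 or 2 odd-degree vertices

Graph is connected with exactly 2 odd-degree vertices (2, 4).
Eulerian path exists (starting and ending at the odd-degree vertices), but no Eulerian circuit.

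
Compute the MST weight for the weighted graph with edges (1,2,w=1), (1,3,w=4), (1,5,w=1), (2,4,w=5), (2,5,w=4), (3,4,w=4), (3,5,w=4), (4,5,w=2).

Apply Kruskal's algorithm (sort edges by weight, add if no cycle):

Sorted edges by weight:
  (1,2) w=1
  (1,5) w=1
  (4,5) w=2
  (1,3) w=4
  (2,5) w=4
  (3,4) w=4
  (3,5) w=4
  (2,4) w=5

Add edge (1,2) w=1 -- no cycle. Running total: 1
Add edge (1,5) w=1 -- no cycle. Running total: 2
Add edge (4,5) w=2 -- no cycle. Running total: 4
Add edge (1,3) w=4 -- no cycle. Running total: 8

MST edges: (1,2,w=1), (1,5,w=1), (4,5,w=2), (1,3,w=4)
Total MST weight: 1 + 1 + 2 + 4 = 8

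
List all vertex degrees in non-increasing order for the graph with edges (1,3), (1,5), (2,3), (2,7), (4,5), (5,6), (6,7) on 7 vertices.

Step 1: Count edges incident to each vertex:
  deg(1) = 2 (neighbors: 3, 5)
  deg(2) = 2 (neighbors: 3, 7)
  deg(3) = 2 (neighbors: 1, 2)
  deg(4) = 1 (neighbors: 5)
  deg(5) = 3 (neighbors: 1, 4, 6)
  deg(6) = 2 (neighbors: 5, 7)
  deg(7) = 2 (neighbors: 2, 6)

Step 2: Sort degrees in non-increasing order:
  Degrees: [2, 2, 2, 1, 3, 2, 2] -> sorted: [3, 2, 2, 2, 2, 2, 1]

Degree sequence: [3, 2, 2, 2, 2, 2, 1]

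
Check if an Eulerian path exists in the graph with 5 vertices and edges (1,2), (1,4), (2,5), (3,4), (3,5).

Step 1: Find the degree of each vertex:
  deg(1) = 2
  deg(2) = 2
  deg(3) = 2
  deg(4) = 2
  deg(5) = 2

Step 2: Count vertices with odd degree:
  All vertices have even degree (0 odd-degree vertices)

Step 3: Apply Euler's theorem:
  - Eulerian circuit exists iff graph is connected and all vertices have even degree
  - Eulerian path exists iff graph is connected and has 0 or 2 odd-degree vertices

Graph is connected with 0 odd-degree vertices.
Both Eulerian circuit and Eulerian path exist.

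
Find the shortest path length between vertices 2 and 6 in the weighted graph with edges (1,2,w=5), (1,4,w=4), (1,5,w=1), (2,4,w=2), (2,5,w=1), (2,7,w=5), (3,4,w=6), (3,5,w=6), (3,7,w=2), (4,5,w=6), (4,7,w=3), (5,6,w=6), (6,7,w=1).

Step 1: Build adjacency list with weights:
  1: 2(w=5), 4(w=4), 5(w=1)
  2: 1(w=5), 4(w=2), 5(w=1), 7(w=5)
  3: 4(w=6), 5(w=6), 7(w=2)
  4: 1(w=4), 2(w=2), 3(w=6), 5(w=6), 7(w=3)
  5: 1(w=1), 2(w=1), 3(w=6), 4(w=6), 6(w=6)
  6: 5(w=6), 7(w=1)
  7: 2(w=5), 3(w=2), 4(w=3), 6(w=1)

Step 2: Apply Dijkstra's algorithm from vertex 2:
  Visit vertex 2 (distance=0)
    Update dist[1] = 5
    Update dist[4] = 2
    Update dist[5] = 1
    Update dist[7] = 5
  Visit vertex 5 (distance=1)
    Update dist[1] = 2
    Update dist[3] = 7
    Update dist[6] = 7
  Visit vertex 1 (distance=2)
  Visit vertex 4 (distance=2)
  Visit vertex 7 (distance=5)
    Update dist[6] = 6
  Visit vertex 6 (distance=6)

Step 3: Shortest path: 2 -> 7 -> 6
Total weight: 5 + 1 = 6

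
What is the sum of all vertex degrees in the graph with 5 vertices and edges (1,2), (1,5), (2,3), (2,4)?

Step 1: Count edges incident to each vertex:
  deg(1) = 2 (neighbors: 2, 5)
  deg(2) = 3 (neighbors: 1, 3, 4)
  deg(3) = 1 (neighbors: 2)
  deg(4) = 1 (neighbors: 2)
  deg(5) = 1 (neighbors: 1)

Step 2: Sum all degrees:
  2 + 3 + 1 + 1 + 1 = 8

Verification: sum of degrees = 2 * |E| = 2 * 4 = 8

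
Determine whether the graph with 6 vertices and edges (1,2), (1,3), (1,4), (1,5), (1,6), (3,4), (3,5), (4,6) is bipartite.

Step 1: Attempt 2-coloring using BFS:
  Start at vertex 1, assign color 0
  Color vertex 2 with color 1 (neighbor of 1)
  Color vertex 3 with color 1 (neighbor of 1)
  Color vertex 4 with color 1 (neighbor of 1)
  Color vertex 5 with color 1 (neighbor of 1)
  Color vertex 6 with color 1 (neighbor of 1)

Step 2: Conflict found! Vertices 3 and 4 are adjacent but have the same color.
This means the graph contains an odd cycle.

The graph is NOT bipartite.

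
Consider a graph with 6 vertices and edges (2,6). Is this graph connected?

Step 1: Build adjacency list from edges:
  1: (none)
  2: 6
  3: (none)
  4: (none)
  5: (none)
  6: 2

Step 2: Run BFS/DFS from vertex 1:
  Visited: {1}
  Reached 1 of 6 vertices

Step 3: Only 1 of 6 vertices reached. Graph is disconnected.
Connected components: {1}, {2, 6}, {3}, {4}, {5}
Answer: No, the graph is not connected (5 components).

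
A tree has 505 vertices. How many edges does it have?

A tree on n vertices always has exactly n - 1 edges.
For n = 505: edges = 505 - 1 = 504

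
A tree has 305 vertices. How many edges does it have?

A tree on n vertices always has exactly n - 1 edges.
For n = 305: edges = 305 - 1 = 304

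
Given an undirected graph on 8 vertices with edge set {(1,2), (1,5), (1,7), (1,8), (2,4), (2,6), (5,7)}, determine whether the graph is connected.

Step 1: Build adjacency list from edges:
  1: 2, 5, 7, 8
  2: 1, 4, 6
  3: (none)
  4: 2
  5: 1, 7
  6: 2
  7: 1, 5
  8: 1

Step 2: Run BFS/DFS from vertex 1:
  Visited: {1, 2, 5, 7, 8, 4, 6}
  Reached 7 of 8 vertices

Step 3: Only 7 of 8 vertices reached. Graph is disconnected.
Connected components: {1, 2, 4, 5, 6, 7, 8}, {3}
Answer: No, the graph is not connected (2 components).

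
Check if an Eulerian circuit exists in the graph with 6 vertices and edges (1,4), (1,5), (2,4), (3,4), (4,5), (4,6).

Step 1: Find the degree of each vertex:
  deg(1) = 2
  deg(2) = 1
  deg(3) = 1
  deg(4) = 5
  deg(5) = 2
  deg(6) = 1

Step 2: Count vertices with odd degree:
  Odd-degree vertices: 2, 3, 4, 6 (4 total)

Step 3: Apply Euler's theorem:
  - Eulerian circuit exists iff graph is connected and all vertices have even degree
  - Eulerian path exists iff graph is connected and has 0 or 2 odd-degree vertices

Graph has 4 odd-degree vertices (need 0 or 2).
Neither Eulerian path nor Eulerian circuit exists.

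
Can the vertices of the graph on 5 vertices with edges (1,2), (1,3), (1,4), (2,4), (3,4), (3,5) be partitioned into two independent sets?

Step 1: Attempt 2-coloring using BFS:
  Start at vertex 1, assign color 0
  Color vertex 2 with color 1 (neighbor of 1)
  Color vertex 3 with color 1 (neighbor of 1)
  Color vertex 4 with color 1 (neighbor of 1)

Step 2: Conflict found! Vertices 2 and 4 are adjacent but have the same color.
This means the graph contains an odd cycle.

The graph is NOT bipartite.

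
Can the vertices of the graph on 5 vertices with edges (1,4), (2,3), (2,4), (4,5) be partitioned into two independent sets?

Step 1: Attempt 2-coloring using BFS:
  Start at vertex 1, assign color 0
  Color vertex 4 with color 1 (neighbor of 1)
  Color vertex 2 with color 0 (neighbor of 4)
  Color vertex 5 with color 0 (neighbor of 4)
  Color vertex 3 with color 1 (neighbor of 2)

Step 2: 2-coloring succeeded. No conflicts found.
  Set A (color 0): {1, 2, 5}
  Set B (color 1): {3, 4}

The graph is bipartite with partition {1, 2, 5}, {3, 4}.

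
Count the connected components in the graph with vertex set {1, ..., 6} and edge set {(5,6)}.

Step 1: Build adjacency list from edges:
  1: (none)
  2: (none)
  3: (none)
  4: (none)
  5: 6
  6: 5

Step 2: Run BFS/DFS from vertex 1:
  Visited: {1}
  Reached 1 of 6 vertices

Step 3: Only 1 of 6 vertices reached. Graph is disconnected.
Connected components: {1}, {2}, {3}, {4}, {5, 6}
Number of connected components: 5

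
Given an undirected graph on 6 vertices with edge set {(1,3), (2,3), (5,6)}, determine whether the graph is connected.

Step 1: Build adjacency list from edges:
  1: 3
  2: 3
  3: 1, 2
  4: (none)
  5: 6
  6: 5

Step 2: Run BFS/DFS from vertex 1:
  Visited: {1, 3, 2}
  Reached 3 of 6 vertices

Step 3: Only 3 of 6 vertices reached. Graph is disconnected.
Connected components: {1, 2, 3}, {4}, {5, 6}
Answer: No, the graph is not connected (3 components).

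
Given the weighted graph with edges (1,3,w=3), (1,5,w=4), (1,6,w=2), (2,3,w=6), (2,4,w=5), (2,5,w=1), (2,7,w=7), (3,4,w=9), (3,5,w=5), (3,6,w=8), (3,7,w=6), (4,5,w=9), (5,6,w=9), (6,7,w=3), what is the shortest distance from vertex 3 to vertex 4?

Step 1: Build adjacency list with weights:
  1: 3(w=3), 5(w=4), 6(w=2)
  2: 3(w=6), 4(w=5), 5(w=1), 7(w=7)
  3: 1(w=3), 2(w=6), 4(w=9), 5(w=5), 6(w=8), 7(w=6)
  4: 2(w=5), 3(w=9), 5(w=9)
  5: 1(w=4), 2(w=1), 3(w=5), 4(w=9), 6(w=9)
  6: 1(w=2), 3(w=8), 5(w=9), 7(w=3)
  7: 2(w=7), 3(w=6), 6(w=3)

Step 2: Apply Dijkstra's algorithm from vertex 3:
  Visit vertex 3 (distance=0)
    Update dist[1] = 3
    Update dist[2] = 6
    Update dist[4] = 9
    Update dist[5] = 5
    Update dist[6] = 8
    Update dist[7] = 6
  Visit vertex 1 (distance=3)
    Update dist[6] = 5
  Visit vertex 5 (distance=5)
  Visit vertex 6 (distance=5)
  Visit vertex 2 (distance=6)
  Visit vertex 7 (distance=6)
  Visit vertex 4 (distance=9)

Step 3: Shortest path: 3 -> 4
Total weight: 9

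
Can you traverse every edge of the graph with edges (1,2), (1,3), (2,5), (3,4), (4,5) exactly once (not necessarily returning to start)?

Step 1: Find the degree of each vertex:
  deg(1) = 2
  deg(2) = 2
  deg(3) = 2
  deg(4) = 2
  deg(5) = 2

Step 2: Count vertices with odd degree:
  All vertices have even degree (0 odd-degree vertices)

Step 3: Apply Euler's theorem:
  - Eulerian circuit exists iff graph is connected and all vertices have even degree
  - Eulerian path exists iff graph is connected and has 0 or 2 odd-degree vertices

Graph is connected with 0 odd-degree vertices.
Both Eulerian circuit and Eulerian path exist.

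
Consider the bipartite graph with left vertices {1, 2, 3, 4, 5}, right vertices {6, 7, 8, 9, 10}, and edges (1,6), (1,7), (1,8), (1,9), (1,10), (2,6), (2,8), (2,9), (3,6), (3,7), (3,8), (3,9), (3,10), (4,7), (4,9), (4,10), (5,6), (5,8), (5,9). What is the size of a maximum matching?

Step 1: List the neighbors of each left vertex:
  1: 6, 7, 8, 9, 10
  2: 6, 8, 9
  3: 6, 7, 8, 9, 10
  4: 7, 9, 10
  5: 6, 8, 9

Step 2: Greedily match left vertices, then look for augmenting paths:
  Match 1 -- 10
  Match 2 -- 8
  Match 3 -- 7
  Match 4 -- 9
  Match 5 -- 6
  No augmenting path remains.

Step 3: Verify this is maximum:
  Matching size 5 = min(|L|, |R|) = min(5, 5), which is an upper bound, so this matching is maximum.

Maximum matching: {(1,10), (2,8), (3,7), (4,9), (5,6)}
Size: 5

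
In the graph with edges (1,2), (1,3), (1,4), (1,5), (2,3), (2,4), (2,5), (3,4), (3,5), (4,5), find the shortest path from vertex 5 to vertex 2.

Step 1: Build adjacency list:
  1: 2, 3, 4, 5
  2: 1, 3, 4, 5
  3: 1, 2, 4, 5
  4: 1, 2, 3, 5
  5: 1, 2, 3, 4

Step 2: BFS from vertex 5 to find shortest path to 2:
  vertex 1 reached at distance 1
  vertex 2 reached at distance 1

Step 3: Shortest path: 5 -> 2
Path length: 1 edge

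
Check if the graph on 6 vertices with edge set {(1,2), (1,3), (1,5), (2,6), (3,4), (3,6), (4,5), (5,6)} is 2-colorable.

Step 1: Attempt 2-coloring using BFS:
  Start at vertex 1, assign color 0
  Color vertex 2 with color 1 (neighbor of 1)
  Color vertex 3 with color 1 (neighbor of 1)
  Color vertex 5 with color 1 (neighbor of 1)
  Color vertex 6 with color 0 (neighbor of 2)
  Color vertex 4 with color 0 (neighbor of 3)

Step 2: 2-coloring succeeded. No conflicts found.
  Set A (color 0): {1, 4, 6}
  Set B (color 1): {2, 3, 5}

The graph is bipartite with partition {1, 4, 6}, {2, 3, 5}.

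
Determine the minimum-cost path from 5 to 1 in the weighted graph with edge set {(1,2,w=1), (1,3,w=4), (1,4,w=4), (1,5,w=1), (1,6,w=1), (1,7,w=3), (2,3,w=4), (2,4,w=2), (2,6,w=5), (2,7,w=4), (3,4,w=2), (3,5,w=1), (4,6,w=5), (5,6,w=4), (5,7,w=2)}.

Step 1: Build adjacency list with weights:
  1: 2(w=1), 3(w=4), 4(w=4), 5(w=1), 6(w=1), 7(w=3)
  2: 1(w=1), 3(w=4), 4(w=2), 6(w=5), 7(w=4)
  3: 1(w=4), 2(w=4), 4(w=2), 5(w=1)
  4: 1(w=4), 2(w=2), 3(w=2), 6(w=5)
  5: 1(w=1), 3(w=1), 6(w=4), 7(w=2)
  6: 1(w=1), 2(w=5), 4(w=5), 5(w=4)
  7: 1(w=3), 2(w=4), 5(w=2)

Step 2: Apply Dijkstra's algorithm from vertex 5:
  Visit vertex 5 (distance=0)
    Update dist[1] = 1
    Update dist[3] = 1
    Update dist[6] = 4
    Update dist[7] = 2
  Visit vertex 1 (distance=1)
    Update dist[2] = 2
    Update dist[4] = 5
    Update dist[6] = 2

Step 3: Shortest path: 5 -> 1
Total weight: 1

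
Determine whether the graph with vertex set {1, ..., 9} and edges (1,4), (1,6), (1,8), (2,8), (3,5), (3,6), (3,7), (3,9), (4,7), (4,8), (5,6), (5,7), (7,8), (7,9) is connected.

Step 1: Build adjacency list from edges:
  1: 4, 6, 8
  2: 8
  3: 5, 6, 7, 9
  4: 1, 7, 8
  5: 3, 6, 7
  6: 1, 3, 5
  7: 3, 4, 5, 8, 9
  8: 1, 2, 4, 7
  9: 3, 7

Step 2: Run BFS/DFS from vertex 1:
  Visited: {1, 4, 6, 8, 7, 3, 5, 2, 9}
  Reached 9 of 9 vertices

Step 3: All 9 vertices reached from vertex 1, so the graph is connected.
Answer: Yes, the graph is connected.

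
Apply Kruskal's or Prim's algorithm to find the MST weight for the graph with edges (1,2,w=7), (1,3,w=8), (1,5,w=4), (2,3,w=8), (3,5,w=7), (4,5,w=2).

Apply Kruskal's algorithm (sort edges by weight, add if no cycle):

Sorted edges by weight:
  (4,5) w=2
  (1,5) w=4
  (1,2) w=7
  (3,5) w=7
  (1,3) w=8
  (2,3) w=8

Add edge (4,5) w=2 -- no cycle. Running total: 2
Add edge (1,5) w=4 -- no cycle. Running total: 6
Add edge (1,2) w=7 -- no cycle. Running total: 13
Add edge (3,5) w=7 -- no cycle. Running total: 20

MST edges: (4,5,w=2), (1,5,w=4), (1,2,w=7), (3,5,w=7)
Total MST weight: 2 + 4 + 7 + 7 = 20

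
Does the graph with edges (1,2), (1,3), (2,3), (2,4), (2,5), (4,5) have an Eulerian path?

Step 1: Find the degree of each vertex:
  deg(1) = 2
  deg(2) = 4
  deg(3) = 2
  deg(4) = 2
  deg(5) = 2

Step 2: Count vertices with odd degree:
  All vertices have even degree (0 odd-degree vertices)

Step 3: Apply Euler's theorem:
  - Eulerian circuit exists iff graph is connected and all vertices have even degree
  - Eulerian path exists iff graph is connected and has 0 or 2 odd-degree vertices

Graph is connected with 0 odd-degree vertices.
Both Eulerian circuit and Eulerian path exist.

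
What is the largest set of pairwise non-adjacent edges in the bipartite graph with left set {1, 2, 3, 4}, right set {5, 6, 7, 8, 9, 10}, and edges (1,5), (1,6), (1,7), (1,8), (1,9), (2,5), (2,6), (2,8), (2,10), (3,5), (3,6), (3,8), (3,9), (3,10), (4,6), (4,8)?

Step 1: List the neighbors of each left vertex:
  1: 5, 6, 7, 8, 9
  2: 5, 6, 8, 10
  3: 5, 6, 8, 9, 10
  4: 6, 8

Step 2: Greedily match left vertices, then look for augmenting paths:
  Match 1 -- 5
  Match 2 -- 10
  Match 3 -- 8
  Match 4 -- 6
  No augmenting path remains.

Step 3: Verify this is maximum:
  Matching size 4 = min(|L|, |R|) = min(4, 6), which is an upper bound, so this matching is maximum.

Maximum matching: {(1,5), (2,10), (3,8), (4,6)}
Size: 4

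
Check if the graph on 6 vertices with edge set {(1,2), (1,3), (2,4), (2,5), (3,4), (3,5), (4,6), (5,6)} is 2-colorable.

Step 1: Attempt 2-coloring using BFS:
  Start at vertex 1, assign color 0
  Color vertex 2 with color 1 (neighbor of 1)
  Color vertex 3 with color 1 (neighbor of 1)
  Color vertex 4 with color 0 (neighbor of 2)
  Color vertex 5 with color 0 (neighbor of 2)
  Color vertex 6 with color 1 (neighbor of 4)

Step 2: 2-coloring succeeded. No conflicts found.
  Set A (color 0): {1, 4, 5}
  Set B (color 1): {2, 3, 6}

The graph is bipartite with partition {1, 4, 5}, {2, 3, 6}.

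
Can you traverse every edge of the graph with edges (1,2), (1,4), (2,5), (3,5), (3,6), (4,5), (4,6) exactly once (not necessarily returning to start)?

Step 1: Find the degree of each vertex:
  deg(1) = 2
  deg(2) = 2
  deg(3) = 2
  deg(4) = 3
  deg(5) = 3
  deg(6) = 2

Step 2: Count vertices with odd degree:
  Odd-degree vertices: 4, 5 (2 total)

Step 3: Apply Euler's theorem:
  - Eulerian circuit exists iff graph is connected and all vertices have even degree
  - Eulerian path exists iff graph is connected and has 0 or 2 odd-degree vertices

Graph is connected with exactly 2 odd-degree vertices (4, 5).
Eulerian path exists (starting and ending at the odd-degree vertices), but no Eulerian circuit.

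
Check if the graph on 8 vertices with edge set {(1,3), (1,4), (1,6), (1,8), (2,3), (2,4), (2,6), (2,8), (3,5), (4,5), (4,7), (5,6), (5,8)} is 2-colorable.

Step 1: Attempt 2-coloring using BFS:
  Start at vertex 1, assign color 0
  Color vertex 3 with color 1 (neighbor of 1)
  Color vertex 4 with color 1 (neighbor of 1)
  Color vertex 6 with color 1 (neighbor of 1)
  Color vertex 8 with color 1 (neighbor of 1)
  Color vertex 2 with color 0 (neighbor of 3)
  Color vertex 5 with color 0 (neighbor of 3)
  Color vertex 7 with color 0 (neighbor of 4)

Step 2: 2-coloring succeeded. No conflicts found.
  Set A (color 0): {1, 2, 5, 7}
  Set B (color 1): {3, 4, 6, 8}

The graph is bipartite with partition {1, 2, 5, 7}, {3, 4, 6, 8}.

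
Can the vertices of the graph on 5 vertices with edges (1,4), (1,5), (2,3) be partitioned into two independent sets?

Step 1: Attempt 2-coloring using BFS:
  Start at vertex 1, assign color 0
  Color vertex 4 with color 1 (neighbor of 1)
  Color vertex 5 with color 1 (neighbor of 1)
  Start new component at vertex 2, assign color 0
  Color vertex 3 with color 1 (neighbor of 2)

Step 2: 2-coloring succeeded. No conflicts found.
  Set A (color 0): {1, 2}
  Set B (color 1): {3, 4, 5}

The graph is bipartite with partition {1, 2}, {3, 4, 5}.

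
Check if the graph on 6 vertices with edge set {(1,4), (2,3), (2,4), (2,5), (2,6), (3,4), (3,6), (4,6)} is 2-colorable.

Step 1: Attempt 2-coloring using BFS:
  Start at vertex 1, assign color 0
  Color vertex 4 with color 1 (neighbor of 1)
  Color vertex 2 with color 0 (neighbor of 4)
  Color vertex 3 with color 0 (neighbor of 4)
  Color vertex 6 with color 0 (neighbor of 4)

Step 2: Conflict found! Vertices 2 and 3 are adjacent but have the same color.
This means the graph contains an odd cycle.

The graph is NOT bipartite.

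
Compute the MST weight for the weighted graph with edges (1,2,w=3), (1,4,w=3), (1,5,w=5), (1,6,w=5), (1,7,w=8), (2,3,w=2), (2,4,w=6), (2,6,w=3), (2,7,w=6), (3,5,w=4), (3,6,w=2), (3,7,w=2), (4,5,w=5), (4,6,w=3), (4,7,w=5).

Apply Kruskal's algorithm (sort edges by weight, add if no cycle):

Sorted edges by weight:
  (2,3) w=2
  (3,7) w=2
  (3,6) w=2
  (1,4) w=3
  (1,2) w=3
  (2,6) w=3
  (4,6) w=3
  (3,5) w=4
  (1,5) w=5
  (1,6) w=5
  (4,7) w=5
  (4,5) w=5
  (2,4) w=6
  (2,7) w=6
  (1,7) w=8

Add edge (2,3) w=2 -- no cycle. Running total: 2
Add edge (3,7) w=2 -- no cycle. Running total: 4
Add edge (3,6) w=2 -- no cycle. Running total: 6
Add edge (1,4) w=3 -- no cycle. Running total: 9
Add edge (1,2) w=3 -- no cycle. Running total: 12
Skip edge (2,6) w=3 -- would create cycle
Skip edge (4,6) w=3 -- would create cycle
Add edge (3,5) w=4 -- no cycle. Running total: 16

MST edges: (2,3,w=2), (3,7,w=2), (3,6,w=2), (1,4,w=3), (1,2,w=3), (3,5,w=4)
Total MST weight: 2 + 2 + 2 + 3 + 3 + 4 = 16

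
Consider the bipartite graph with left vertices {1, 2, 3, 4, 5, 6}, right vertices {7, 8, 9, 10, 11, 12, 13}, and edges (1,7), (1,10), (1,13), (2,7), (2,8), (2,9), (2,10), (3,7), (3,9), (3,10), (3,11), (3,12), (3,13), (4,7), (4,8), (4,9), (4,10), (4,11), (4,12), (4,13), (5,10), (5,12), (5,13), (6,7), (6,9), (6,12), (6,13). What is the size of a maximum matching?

Step 1: List the neighbors of each left vertex:
  1: 7, 10, 13
  2: 7, 8, 9, 10
  3: 7, 9, 10, 11, 12, 13
  4: 7, 8, 9, 10, 11, 12, 13
  5: 10, 12, 13
  6: 7, 9, 12, 13

Step 2: Greedily match left vertices, then look for augmenting paths:
  Match 1 -- 7
  Match 2 -- 8
  Match 3 -- 9
  Match 4 -- 10
  Match 5 -- 12
  Match 6 -- 13
  No augmenting path remains.

Step 3: Verify this is maximum:
  Matching size 6 = min(|L|, |R|) = min(6, 7), which is an upper bound, so this matching is maximum.

Maximum matching: {(1,7), (2,8), (3,9), (4,10), (5,12), (6,13)}
Size: 6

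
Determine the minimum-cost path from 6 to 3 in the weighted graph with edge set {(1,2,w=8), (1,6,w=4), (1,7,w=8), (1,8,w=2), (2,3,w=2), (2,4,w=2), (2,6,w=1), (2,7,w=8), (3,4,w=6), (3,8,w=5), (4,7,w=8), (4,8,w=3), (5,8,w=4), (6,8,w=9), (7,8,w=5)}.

Step 1: Build adjacency list with weights:
  1: 2(w=8), 6(w=4), 7(w=8), 8(w=2)
  2: 1(w=8), 3(w=2), 4(w=2), 6(w=1), 7(w=8)
  3: 2(w=2), 4(w=6), 8(w=5)
  4: 2(w=2), 3(w=6), 7(w=8), 8(w=3)
  5: 8(w=4)
  6: 1(w=4), 2(w=1), 8(w=9)
  7: 1(w=8), 2(w=8), 4(w=8), 8(w=5)
  8: 1(w=2), 3(w=5), 4(w=3), 5(w=4), 6(w=9), 7(w=5)

Step 2: Apply Dijkstra's algorithm from vertex 6:
  Visit vertex 6 (distance=0)
    Update dist[1] = 4
    Update dist[2] = 1
    Update dist[8] = 9
  Visit vertex 2 (distance=1)
    Update dist[3] = 3
    Update dist[4] = 3
    Update dist[7] = 9
  Visit vertex 3 (distance=3)
    Update dist[8] = 8

Step 3: Shortest path: 6 -> 2 -> 3
Total weight: 1 + 2 = 3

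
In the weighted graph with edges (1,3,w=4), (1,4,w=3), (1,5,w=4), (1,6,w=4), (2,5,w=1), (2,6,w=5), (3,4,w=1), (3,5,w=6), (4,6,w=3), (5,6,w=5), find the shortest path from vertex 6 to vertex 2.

Step 1: Build adjacency list with weights:
  1: 3(w=4), 4(w=3), 5(w=4), 6(w=4)
  2: 5(w=1), 6(w=5)
  3: 1(w=4), 4(w=1), 5(w=6)
  4: 1(w=3), 3(w=1), 6(w=3)
  5: 1(w=4), 2(w=1), 3(w=6), 6(w=5)
  6: 1(w=4), 2(w=5), 4(w=3), 5(w=5)

Step 2: Apply Dijkstra's algorithm from vertex 6:
  Visit vertex 6 (distance=0)
    Update dist[1] = 4
    Update dist[2] = 5
    Update dist[4] = 3
    Update dist[5] = 5
  Visit vertex 4 (distance=3)
    Update dist[3] = 4
  Visit vertex 1 (distance=4)
  Visit vertex 3 (distance=4)
  Visit vertex 2 (distance=5)

Step 3: Shortest path: 6 -> 2
Total weight: 5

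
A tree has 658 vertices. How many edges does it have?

A tree on n vertices always has exactly n - 1 edges.
For n = 658: edges = 658 - 1 = 657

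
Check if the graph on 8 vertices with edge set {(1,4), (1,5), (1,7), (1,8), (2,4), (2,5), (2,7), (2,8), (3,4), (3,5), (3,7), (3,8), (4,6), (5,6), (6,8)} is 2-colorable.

Step 1: Attempt 2-coloring using BFS:
  Start at vertex 1, assign color 0
  Color vertex 4 with color 1 (neighbor of 1)
  Color vertex 5 with color 1 (neighbor of 1)
  Color vertex 7 with color 1 (neighbor of 1)
  Color vertex 8 with color 1 (neighbor of 1)
  Color vertex 2 with color 0 (neighbor of 4)
  Color vertex 3 with color 0 (neighbor of 4)
  Color vertex 6 with color 0 (neighbor of 4)

Step 2: 2-coloring succeeded. No conflicts found.
  Set A (color 0): {1, 2, 3, 6}
  Set B (color 1): {4, 5, 7, 8}

The graph is bipartite with partition {1, 2, 3, 6}, {4, 5, 7, 8}.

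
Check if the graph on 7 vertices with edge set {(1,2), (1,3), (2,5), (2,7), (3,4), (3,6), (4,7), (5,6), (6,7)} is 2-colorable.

Step 1: Attempt 2-coloring using BFS:
  Start at vertex 1, assign color 0
  Color vertex 2 with color 1 (neighbor of 1)
  Color vertex 3 with color 1 (neighbor of 1)
  Color vertex 5 with color 0 (neighbor of 2)
  Color vertex 7 with color 0 (neighbor of 2)
  Color vertex 4 with color 0 (neighbor of 3)
  Color vertex 6 with color 0 (neighbor of 3)

Step 2: Conflict found! Vertices 5 and 6 are adjacent but have the same color.
This means the graph contains an odd cycle.

The graph is NOT bipartite.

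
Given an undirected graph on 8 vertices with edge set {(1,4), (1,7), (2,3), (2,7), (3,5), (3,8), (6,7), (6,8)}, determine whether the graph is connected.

Step 1: Build adjacency list from edges:
  1: 4, 7
  2: 3, 7
  3: 2, 5, 8
  4: 1
  5: 3
  6: 7, 8
  7: 1, 2, 6
  8: 3, 6

Step 2: Run BFS/DFS from vertex 1:
  Visited: {1, 4, 7, 2, 6, 3, 8, 5}
  Reached 8 of 8 vertices

Step 3: All 8 vertices reached from vertex 1, so the graph is connected.
Answer: Yes, the graph is connected.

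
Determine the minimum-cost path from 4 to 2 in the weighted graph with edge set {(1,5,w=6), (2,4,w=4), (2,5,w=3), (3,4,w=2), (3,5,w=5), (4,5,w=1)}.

Step 1: Build adjacency list with weights:
  1: 5(w=6)
  2: 4(w=4), 5(w=3)
  3: 4(w=2), 5(w=5)
  4: 2(w=4), 3(w=2), 5(w=1)
  5: 1(w=6), 2(w=3), 3(w=5), 4(w=1)

Step 2: Apply Dijkstra's algorithm from vertex 4:
  Visit vertex 4 (distance=0)
    Update dist[2] = 4
    Update dist[3] = 2
    Update dist[5] = 1
  Visit vertex 5 (distance=1)
    Update dist[1] = 7
  Visit vertex 3 (distance=2)
  Visit vertex 2 (distance=4)

Step 3: Shortest path: 4 -> 2
Total weight: 4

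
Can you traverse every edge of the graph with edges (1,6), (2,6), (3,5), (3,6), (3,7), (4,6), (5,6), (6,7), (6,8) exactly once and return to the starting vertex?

Step 1: Find the degree of each vertex:
  deg(1) = 1
  deg(2) = 1
  deg(3) = 3
  deg(4) = 1
  deg(5) = 2
  deg(6) = 7
  deg(7) = 2
  deg(8) = 1

Step 2: Count vertices with odd degree:
  Odd-degree vertices: 1, 2, 3, 4, 6, 8 (6 total)

Step 3: Apply Euler's theorem:
  - Eulerian circuit exists iff graph is connected and all vertices have even degree
  - Eulerian path exists iff graph is connected and has 0 or 2 odd-degree vertices

Graph has 6 odd-degree vertices (need 0 or 2).
Neither Eulerian path nor Eulerian circuit exists.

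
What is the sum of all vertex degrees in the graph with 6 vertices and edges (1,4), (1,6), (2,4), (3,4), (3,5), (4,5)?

Step 1: Count edges incident to each vertex:
  deg(1) = 2 (neighbors: 4, 6)
  deg(2) = 1 (neighbors: 4)
  deg(3) = 2 (neighbors: 4, 5)
  deg(4) = 4 (neighbors: 1, 2, 3, 5)
  deg(5) = 2 (neighbors: 3, 4)
  deg(6) = 1 (neighbors: 1)

Step 2: Sum all degrees:
  2 + 1 + 2 + 4 + 2 + 1 = 12

Verification: sum of degrees = 2 * |E| = 2 * 6 = 12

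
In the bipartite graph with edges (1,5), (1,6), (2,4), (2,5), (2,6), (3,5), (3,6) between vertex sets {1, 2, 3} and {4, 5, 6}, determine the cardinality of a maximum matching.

Step 1: List the neighbors of each left vertex:
  1: 5, 6
  2: 4, 5, 6
  3: 5, 6

Step 2: Greedily match left vertices, then look for augmenting paths:
  Match 1 -- 5
  Match 2 -- 4
  Match 3 -- 6
  No augmenting path remains.

Step 3: Verify this is maximum:
  Matching size 3 = min(|L|, |R|) = min(3, 3), which is an upper bound, so this matching is maximum.

Maximum matching: {(1,5), (2,4), (3,6)}
Size: 3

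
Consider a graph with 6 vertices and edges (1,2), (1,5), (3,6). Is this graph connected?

Step 1: Build adjacency list from edges:
  1: 2, 5
  2: 1
  3: 6
  4: (none)
  5: 1
  6: 3

Step 2: Run BFS/DFS from vertex 1:
  Visited: {1, 2, 5}
  Reached 3 of 6 vertices

Step 3: Only 3 of 6 vertices reached. Graph is disconnected.
Connected components: {1, 2, 5}, {3, 6}, {4}
Answer: No, the graph is not connected (3 components).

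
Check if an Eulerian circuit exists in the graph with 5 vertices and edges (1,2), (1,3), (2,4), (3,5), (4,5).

Step 1: Find the degree of each vertex:
  deg(1) = 2
  deg(2) = 2
  deg(3) = 2
  deg(4) = 2
  deg(5) = 2

Step 2: Count vertices with odd degree:
  All vertices have even degree (0 odd-degree vertices)

Step 3: Apply Euler's theorem:
  - Eulerian circuit exists iff graph is connected and all vertices have even degree
  - Eulerian path exists iff graph is connected and has 0 or 2 odd-degree vertices

Graph is connected with 0 odd-degree vertices.
Both Eulerian circuit and Eulerian path exist.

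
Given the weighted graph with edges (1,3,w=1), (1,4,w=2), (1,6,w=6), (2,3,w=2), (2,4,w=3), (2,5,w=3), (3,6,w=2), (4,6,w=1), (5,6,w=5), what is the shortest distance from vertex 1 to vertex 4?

Step 1: Build adjacency list with weights:
  1: 3(w=1), 4(w=2), 6(w=6)
  2: 3(w=2), 4(w=3), 5(w=3)
  3: 1(w=1), 2(w=2), 6(w=2)
  4: 1(w=2), 2(w=3), 6(w=1)
  5: 2(w=3), 6(w=5)
  6: 1(w=6), 3(w=2), 4(w=1), 5(w=5)

Step 2: Apply Dijkstra's algorithm from vertex 1:
  Visit vertex 1 (distance=0)
    Update dist[3] = 1
    Update dist[4] = 2
    Update dist[6] = 6
  Visit vertex 3 (distance=1)
    Update dist[2] = 3
    Update dist[6] = 3
  Visit vertex 4 (distance=2)

Step 3: Shortest path: 1 -> 4
Total weight: 2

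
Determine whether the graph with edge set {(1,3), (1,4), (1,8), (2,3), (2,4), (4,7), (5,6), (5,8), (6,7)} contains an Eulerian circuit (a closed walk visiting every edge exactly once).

Step 1: Find the degree of each vertex:
  deg(1) = 3
  deg(2) = 2
  deg(3) = 2
  deg(4) = 3
  deg(5) = 2
  deg(6) = 2
  deg(7) = 2
  deg(8) = 2

Step 2: Count vertices with odd degree:
  Odd-degree vertices: 1, 4 (2 total)

Step 3: Apply Euler's theorem:
  - Eulerian circuit exists iff graph is connected and all vertices have even degree
  - Eulerian path exists iff graph is connected and has 0 or 2 odd-degree vertices

Graph is connected with exactly 2 odd-degree vertices (1, 4).
Eulerian path exists (starting and ending at the odd-degree vertices), but no Eulerian circuit.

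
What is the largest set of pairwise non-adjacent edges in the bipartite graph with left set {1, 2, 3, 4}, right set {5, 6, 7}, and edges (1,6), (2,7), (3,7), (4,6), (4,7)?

Step 1: List the neighbors of each left vertex:
  1: 6
  2: 7
  3: 7
  4: 6, 7

Step 2: Greedily match left vertices, then look for augmenting paths:
  Match 1 -- 6
  Match 2 -- 7
  No augmenting path remains.

Step 3: Verify this is maximum:
  Matching has size 2. The vertex set {6, 7} covers every edge and has size 2; any matching has at most one edge per cover vertex, so 2 is maximum (König's theorem).

Maximum matching: {(1,6), (2,7)}
Size: 2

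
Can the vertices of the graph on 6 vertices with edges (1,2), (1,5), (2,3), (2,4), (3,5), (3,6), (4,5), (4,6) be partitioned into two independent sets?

Step 1: Attempt 2-coloring using BFS:
  Start at vertex 1, assign color 0
  Color vertex 2 with color 1 (neighbor of 1)
  Color vertex 5 with color 1 (neighbor of 1)
  Color vertex 3 with color 0 (neighbor of 2)
  Color vertex 4 with color 0 (neighbor of 2)
  Color vertex 6 with color 1 (neighbor of 3)

Step 2: 2-coloring succeeded. No conflicts found.
  Set A (color 0): {1, 3, 4}
  Set B (color 1): {2, 5, 6}

The graph is bipartite with partition {1, 3, 4}, {2, 5, 6}.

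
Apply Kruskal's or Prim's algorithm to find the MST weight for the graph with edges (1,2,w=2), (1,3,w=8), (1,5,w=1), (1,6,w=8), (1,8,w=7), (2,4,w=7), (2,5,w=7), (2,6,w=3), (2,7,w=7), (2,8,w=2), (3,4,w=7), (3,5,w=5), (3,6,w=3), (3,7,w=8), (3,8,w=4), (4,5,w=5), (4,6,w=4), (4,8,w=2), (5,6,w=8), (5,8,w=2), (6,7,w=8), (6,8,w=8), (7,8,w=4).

Apply Kruskal's algorithm (sort edges by weight, add if no cycle):

Sorted edges by weight:
  (1,5) w=1
  (1,2) w=2
  (2,8) w=2
  (4,8) w=2
  (5,8) w=2
  (2,6) w=3
  (3,6) w=3
  (3,8) w=4
  (4,6) w=4
  (7,8) w=4
  (3,5) w=5
  (4,5) w=5
  (1,8) w=7
  (2,4) w=7
  (2,5) w=7
  (2,7) w=7
  (3,4) w=7
  (1,6) w=8
  (1,3) w=8
  (3,7) w=8
  (5,6) w=8
  (6,7) w=8
  (6,8) w=8

Add edge (1,5) w=1 -- no cycle. Running total: 1
Add edge (1,2) w=2 -- no cycle. Running total: 3
Add edge (2,8) w=2 -- no cycle. Running total: 5
Add edge (4,8) w=2 -- no cycle. Running total: 7
Skip edge (5,8) w=2 -- would create cycle
Add edge (2,6) w=3 -- no cycle. Running total: 10
Add edge (3,6) w=3 -- no cycle. Running total: 13
Skip edge (3,8) w=4 -- would create cycle
Skip edge (4,6) w=4 -- would create cycle
Add edge (7,8) w=4 -- no cycle. Running total: 17

MST edges: (1,5,w=1), (1,2,w=2), (2,8,w=2), (4,8,w=2), (2,6,w=3), (3,6,w=3), (7,8,w=4)
Total MST weight: 1 + 2 + 2 + 2 + 3 + 3 + 4 = 17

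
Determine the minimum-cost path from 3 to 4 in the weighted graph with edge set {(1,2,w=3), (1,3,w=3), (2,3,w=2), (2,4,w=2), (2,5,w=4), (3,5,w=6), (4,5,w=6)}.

Step 1: Build adjacency list with weights:
  1: 2(w=3), 3(w=3)
  2: 1(w=3), 3(w=2), 4(w=2), 5(w=4)
  3: 1(w=3), 2(w=2), 5(w=6)
  4: 2(w=2), 5(w=6)
  5: 2(w=4), 3(w=6), 4(w=6)

Step 2: Apply Dijkstra's algorithm from vertex 3:
  Visit vertex 3 (distance=0)
    Update dist[1] = 3
    Update dist[2] = 2
    Update dist[5] = 6
  Visit vertex 2 (distance=2)
    Update dist[4] = 4
  Visit vertex 1 (distance=3)
  Visit vertex 4 (distance=4)

Step 3: Shortest path: 3 -> 2 -> 4
Total weight: 2 + 2 = 4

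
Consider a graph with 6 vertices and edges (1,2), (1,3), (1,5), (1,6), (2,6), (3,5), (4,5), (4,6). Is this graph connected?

Step 1: Build adjacency list from edges:
  1: 2, 3, 5, 6
  2: 1, 6
  3: 1, 5
  4: 5, 6
  5: 1, 3, 4
  6: 1, 2, 4

Step 2: Run BFS/DFS from vertex 1:
  Visited: {1, 2, 3, 5, 6, 4}
  Reached 6 of 6 vertices

Step 3: All 6 vertices reached from vertex 1, so the graph is connected.
Answer: Yes, the graph is connected.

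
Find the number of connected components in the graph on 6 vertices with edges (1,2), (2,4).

Step 1: Build adjacency list from edges:
  1: 2
  2: 1, 4
  3: (none)
  4: 2
  5: (none)
  6: (none)

Step 2: Run BFS/DFS from vertex 1:
  Visited: {1, 2, 4}
  Reached 3 of 6 vertices

Step 3: Only 3 of 6 vertices reached. Graph is disconnected.
Connected components: {1, 2, 4}, {3}, {5}, {6}
Number of connected components: 4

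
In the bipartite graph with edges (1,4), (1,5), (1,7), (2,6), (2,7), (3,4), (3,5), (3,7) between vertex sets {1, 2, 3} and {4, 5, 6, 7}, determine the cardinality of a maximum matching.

Step 1: List the neighbors of each left vertex:
  1: 4, 5, 7
  2: 6, 7
  3: 4, 5, 7

Step 2: Greedily match left vertices, then look for augmenting paths:
  Match 1 -- 4
  Match 2 -- 6
  Match 3 -- 5
  No augmenting path remains.

Step 3: Verify this is maximum:
  Matching size 3 = min(|L|, |R|) = min(3, 4), which is an upper bound, so this matching is maximum.

Maximum matching: {(1,4), (2,6), (3,5)}
Size: 3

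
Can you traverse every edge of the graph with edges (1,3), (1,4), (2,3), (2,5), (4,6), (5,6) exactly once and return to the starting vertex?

Step 1: Find the degree of each vertex:
  deg(1) = 2
  deg(2) = 2
  deg(3) = 2
  deg(4) = 2
  deg(5) = 2
  deg(6) = 2

Step 2: Count vertices with odd degree:
  All vertices have even degree (0 odd-degree vertices)

Step 3: Apply Euler's theorem:
  - Eulerian circuit exists iff graph is connected and all vertices have even degree
  - Eulerian path exists iff graph is connected and has 0 or 2 odd-degree vertices

Graph is connected with 0 odd-degree vertices.
Both Eulerian circuit and Eulerian path exist.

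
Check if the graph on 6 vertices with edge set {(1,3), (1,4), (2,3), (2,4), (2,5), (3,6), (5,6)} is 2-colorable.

Step 1: Attempt 2-coloring using BFS:
  Start at vertex 1, assign color 0
  Color vertex 3 with color 1 (neighbor of 1)
  Color vertex 4 with color 1 (neighbor of 1)
  Color vertex 2 with color 0 (neighbor of 3)
  Color vertex 6 with color 0 (neighbor of 3)
  Color vertex 5 with color 1 (neighbor of 2)

Step 2: 2-coloring succeeded. No conflicts found.
  Set A (color 0): {1, 2, 6}
  Set B (color 1): {3, 4, 5}

The graph is bipartite with partition {1, 2, 6}, {3, 4, 5}.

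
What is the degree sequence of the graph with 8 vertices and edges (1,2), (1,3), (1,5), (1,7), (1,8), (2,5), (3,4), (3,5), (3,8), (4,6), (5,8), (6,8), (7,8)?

Step 1: Count edges incident to each vertex:
  deg(1) = 5 (neighbors: 2, 3, 5, 7, 8)
  deg(2) = 2 (neighbors: 1, 5)
  deg(3) = 4 (neighbors: 1, 4, 5, 8)
  deg(4) = 2 (neighbors: 3, 6)
  deg(5) = 4 (neighbors: 1, 2, 3, 8)
  deg(6) = 2 (neighbors: 4, 8)
  deg(7) = 2 (neighbors: 1, 8)
  deg(8) = 5 (neighbors: 1, 3, 5, 6, 7)

Step 2: Sort degrees in non-increasing order:
  Degrees: [5, 2, 4, 2, 4, 2, 2, 5] -> sorted: [5, 5, 4, 4, 2, 2, 2, 2]

Degree sequence: [5, 5, 4, 4, 2, 2, 2, 2]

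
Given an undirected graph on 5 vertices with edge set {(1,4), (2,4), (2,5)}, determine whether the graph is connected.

Step 1: Build adjacency list from edges:
  1: 4
  2: 4, 5
  3: (none)
  4: 1, 2
  5: 2

Step 2: Run BFS/DFS from vertex 1:
  Visited: {1, 4, 2, 5}
  Reached 4 of 5 vertices

Step 3: Only 4 of 5 vertices reached. Graph is disconnected.
Connected components: {1, 2, 4, 5}, {3}
Answer: No, the graph is not connected (2 components).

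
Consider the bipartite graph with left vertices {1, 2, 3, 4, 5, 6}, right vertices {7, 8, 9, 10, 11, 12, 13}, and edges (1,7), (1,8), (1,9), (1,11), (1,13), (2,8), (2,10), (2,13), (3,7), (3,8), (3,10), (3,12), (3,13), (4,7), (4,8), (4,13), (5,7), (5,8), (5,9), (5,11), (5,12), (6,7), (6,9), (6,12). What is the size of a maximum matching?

Step 1: List the neighbors of each left vertex:
  1: 7, 8, 9, 11, 13
  2: 8, 10, 13
  3: 7, 8, 10, 12, 13
  4: 7, 8, 13
  5: 7, 8, 9, 11, 12
  6: 7, 9, 12

Step 2: Greedily match left vertices, then look for augmenting paths:
  Match 1 -- 7
  Match 2 -- 8
  Match 3 -- 10
  Match 4 -- 13
  Match 5 -- 9
  Match 6 -- 12
  No augmenting path remains.

Step 3: Verify this is maximum:
  Matching size 6 = min(|L|, |R|) = min(6, 7), which is an upper bound, so this matching is maximum.

Maximum matching: {(1,7), (2,8), (3,10), (4,13), (5,9), (6,12)}
Size: 6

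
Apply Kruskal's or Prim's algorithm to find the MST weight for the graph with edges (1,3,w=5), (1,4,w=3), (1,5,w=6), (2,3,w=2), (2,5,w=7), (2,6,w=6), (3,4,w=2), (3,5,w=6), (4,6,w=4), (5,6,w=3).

Apply Kruskal's algorithm (sort edges by weight, add if no cycle):

Sorted edges by weight:
  (2,3) w=2
  (3,4) w=2
  (1,4) w=3
  (5,6) w=3
  (4,6) w=4
  (1,3) w=5
  (1,5) w=6
  (2,6) w=6
  (3,5) w=6
  (2,5) w=7

Add edge (2,3) w=2 -- no cycle. Running total: 2
Add edge (3,4) w=2 -- no cycle. Running total: 4
Add edge (1,4) w=3 -- no cycle. Running total: 7
Add edge (5,6) w=3 -- no cycle. Running total: 10
Add edge (4,6) w=4 -- no cycle. Running total: 14

MST edges: (2,3,w=2), (3,4,w=2), (1,4,w=3), (5,6,w=3), (4,6,w=4)
Total MST weight: 2 + 2 + 3 + 3 + 4 = 14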